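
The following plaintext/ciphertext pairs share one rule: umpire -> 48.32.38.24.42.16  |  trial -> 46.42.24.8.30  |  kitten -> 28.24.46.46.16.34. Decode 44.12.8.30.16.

scale

u(#21)→48 and m(#13)→32: differences scale by 2, so n = 2·pos + 6. The formula is n = 2×(alphabet index, a=1) + 6.
Undoing it on 44.12.8.30.16: 44→(44−6)÷2=19=s, 12→(12−6)÷2=3=c, 8→(8−6)÷2=1=a, 30→(30−6)÷2=12=l, 16→(16−6)÷2=5=e.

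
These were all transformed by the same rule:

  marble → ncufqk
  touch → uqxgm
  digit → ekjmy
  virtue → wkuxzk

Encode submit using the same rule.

tweqnz

Each letter shifts forward by (position + 1), i.e. 1, 2, 3, … — the shift grows by one for each successive letter.
For submit: s+1=t, u+2=w, b+3=e, m+4=q, i+5=n, t+6=z.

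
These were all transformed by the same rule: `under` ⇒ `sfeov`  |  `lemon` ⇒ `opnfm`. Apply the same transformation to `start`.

usbut

The output letters match the input read backwards, each shifted +1: under reversed is rednu. Two steps: reverse the string, then apply a Caesar shift of +1.
On start: reverse → trats; then shift: t+1=u, r+1=s, a+1=b, t+1=u, s+1=t.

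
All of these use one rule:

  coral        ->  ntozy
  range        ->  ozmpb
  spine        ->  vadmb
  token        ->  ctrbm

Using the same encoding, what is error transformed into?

c(2)→n(13) and o(14)→t(19) fit y≡7x+25 (mod 26); the inverse of 7 mod 26 is 15. Treating letters as 0–25, the rule is x ↦ 7x + 25 (mod 26).
For error: e(4)→7·4+25≡1=b; r(17)→7·17+25≡14=o; r(17)→7·17+25≡14=o; o(14)→7·14+25≡19=t; r(17)→7·17+25≡14=o (all mod 26).

booto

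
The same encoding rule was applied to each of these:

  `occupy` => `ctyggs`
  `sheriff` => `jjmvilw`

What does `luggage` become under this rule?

The output letters match the input read backwards, each shifted +4: occupy reversed is ypucco. Read the word backwards and shift each letter +4.
For luggage: reverse → egaggul; then shift: e+4=i, g+4=k, a+4=e, g+4=k, g+4=k, u+4=y, l+4=p.

ikekkyp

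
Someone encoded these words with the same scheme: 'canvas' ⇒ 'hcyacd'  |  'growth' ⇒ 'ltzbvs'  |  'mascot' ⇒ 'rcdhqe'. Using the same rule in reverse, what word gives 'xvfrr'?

stump

A repeating key of period 3 is used — shifts +5, +2, +11 over and over.
Decoding xvfrr: x−5=s, v−2=t, f−11=u, r−5=m, r−2=p.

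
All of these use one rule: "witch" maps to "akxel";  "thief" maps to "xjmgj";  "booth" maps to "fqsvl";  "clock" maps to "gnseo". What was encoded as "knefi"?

glade

Shifts by position in witch: pos 0: w→a (+4), pos 1: i→k (+2), pos 2: t→x (+4), pos 3: c→e (+2) — repeating every 2. The shifts repeat in a cycle of length 2: positions 0,1,… shift by +4, +2, then the pattern repeats.
Decoding knefi: k−4=g, n−2=l, e−4=a, f−2=d, i−4=e.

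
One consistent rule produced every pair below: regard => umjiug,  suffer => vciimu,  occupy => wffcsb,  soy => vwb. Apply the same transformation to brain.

euiqq

Vowels shift forward by 8 and consonants shift forward by 3.
On brain: b(cons)+3=e, r(cons)+3=u, a(vowel)+8=i, i(vowel)+8=q, n(cons)+3=q.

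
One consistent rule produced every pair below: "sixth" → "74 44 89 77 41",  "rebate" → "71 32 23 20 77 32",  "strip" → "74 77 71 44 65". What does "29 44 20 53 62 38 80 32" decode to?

s(#19)→74 and i(#9)→44: differences scale by 3, so n = 3·pos + 17. The formula is n = 3×(alphabet index, a=1) + 17.
Undoing it on 29 44 20 53 62 38 80 32: 29→(29−17)÷3=4=d, 44→(44−17)÷3=9=i, 20→(20−17)÷3=1=a, 53→(53−17)÷3=12=l, 62→(62−17)÷3=15=o, 38→(38−17)÷3=7=g, 80→(80−17)÷3=21=u, 32→(32−17)÷3=5=e.

dialogue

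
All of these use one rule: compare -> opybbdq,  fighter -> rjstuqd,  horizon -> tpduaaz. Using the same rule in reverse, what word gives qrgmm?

equal

The shifts repeat in a cycle of length 3: positions 0,1,… shift by +12, +1, +12, then the pattern repeats.
Reversing it on qrgmm: q−12=e, r−1=q, g−12=u, m−12=a, m−1=l.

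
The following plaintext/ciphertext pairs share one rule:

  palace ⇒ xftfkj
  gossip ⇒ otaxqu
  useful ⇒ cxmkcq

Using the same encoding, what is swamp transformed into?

Shifts by position in palace: pos 0: p→x (+8), pos 1: a→f (+5), pos 2: l→t (+8), pos 3: a→f (+5) — repeating every 2. The shifts repeat in a cycle of length 2: positions 0,1,… shift by +8, +5, then the pattern repeats.
For swamp: s+8=a, w+5=b, a+8=i, m+5=r, p+8=x.

abirx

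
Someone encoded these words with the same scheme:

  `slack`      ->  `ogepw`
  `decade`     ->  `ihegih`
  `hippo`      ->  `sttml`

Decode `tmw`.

The output letters match the input read backwards, each shifted +4: slack reversed is kcals. Two steps: reverse the string, then apply a Caesar shift of +4.
Decoding tmw: shift back: t−4=p, m−4=i, w−4=s → pis; then reverse → sip.

sip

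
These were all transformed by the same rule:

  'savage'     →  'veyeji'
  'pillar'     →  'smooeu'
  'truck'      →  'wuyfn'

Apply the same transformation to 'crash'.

The shift depends on letter class: consonant s→v is +3, but vowel a→e is +4. The rule splits by letter class: vowels +4, consonants +3.
Applying it to crash: c(cons)+3=f, r(cons)+3=u, a(vowel)+4=e, s(cons)+3=v, h(cons)+3=k.

fuevk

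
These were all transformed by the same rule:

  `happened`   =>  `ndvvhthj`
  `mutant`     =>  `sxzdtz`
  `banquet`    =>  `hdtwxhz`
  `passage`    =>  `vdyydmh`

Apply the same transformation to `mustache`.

The shift depends on letter class: consonant h→n is +6, but vowel a→d is +3. Vowels shift forward by 3 and consonants shift forward by 6.
Applying it to mustache: m(cons)+6=s, u(vowel)+3=x, s(cons)+6=y, t(cons)+6=z, a(vowel)+3=d, c(cons)+6=i, h(cons)+6=n, e(vowel)+3=h.

sxyzdinh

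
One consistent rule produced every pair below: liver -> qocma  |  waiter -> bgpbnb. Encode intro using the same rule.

In liver: l→q is +5, i→o is +6, v→c is +7, e→m is +8 — the shift increases by 1 each position. Letter i (0-indexed) is shifted by i+5, so successive shifts are 5, 6, 7, ….
Applying it to intro: i+5=n, n+6=t, t+7=a, r+8=z, o+9=x.

ntazx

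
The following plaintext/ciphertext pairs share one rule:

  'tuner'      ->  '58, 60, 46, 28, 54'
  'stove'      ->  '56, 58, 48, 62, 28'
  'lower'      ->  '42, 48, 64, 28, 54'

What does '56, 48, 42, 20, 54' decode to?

t(#20)→58 and u(#21)→60: differences scale by 2, so n = 2·pos + 18. The formula is n = 2×(alphabet index, a=1) + 18.
Reversing it on 56, 48, 42, 20, 54: 56→(56−18)÷2=19=s, 48→(48−18)÷2=15=o, 42→(42−18)÷2=12=l, 20→(20−18)÷2=1=a, 54→(54−18)÷2=18=r.

solar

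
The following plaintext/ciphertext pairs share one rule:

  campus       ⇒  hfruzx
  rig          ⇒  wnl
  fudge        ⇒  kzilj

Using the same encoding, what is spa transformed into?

xuf

Compare letters: c→h is +5, a→f is +5, m→r is +5 — a constant shift. It's a constant shift of +5 (ROT5).
For spa: s+5=x, p+5=u, a+5=f.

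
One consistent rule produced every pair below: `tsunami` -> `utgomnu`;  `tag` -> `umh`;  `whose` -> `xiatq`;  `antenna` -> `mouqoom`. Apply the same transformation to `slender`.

The shift depends on letter class: consonant t→u is +1, but vowel u→g is +12. Vowels shift forward by 12 and consonants shift forward by 1.
Applying it to slender: s(cons)+1=t, l(cons)+1=m, e(vowel)+12=q, n(cons)+1=o, d(cons)+1=e, e(vowel)+12=q, r(cons)+1=s.

tmqoeqs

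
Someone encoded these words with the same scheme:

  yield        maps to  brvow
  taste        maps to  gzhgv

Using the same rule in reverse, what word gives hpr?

Each pair mirrors across the alphabet (y↔b, i↔r, e↔v): positions sum to 25. Letters are reflected about the middle of the alphabet (position → 25−position): Atbash.
Undoing it on hpr: h↔s, p↔k, r↔i.

ski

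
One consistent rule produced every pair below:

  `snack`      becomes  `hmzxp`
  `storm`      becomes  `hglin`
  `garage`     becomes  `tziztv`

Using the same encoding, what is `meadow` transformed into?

Each pair mirrors across the alphabet (s↔h, n↔m, a↔z): positions sum to 25. Letters are reflected about the middle of the alphabet (position → 25−position): Atbash.
Applying it to meadow: m↔n, e↔v, a↔z, d↔w, o↔l, w↔d.

nvzwld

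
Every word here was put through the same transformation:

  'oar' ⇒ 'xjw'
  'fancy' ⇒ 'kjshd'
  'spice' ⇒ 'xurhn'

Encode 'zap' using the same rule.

The shift depends on letter class: consonant r→w is +5, but vowel o→x is +9. The rule splits by letter class: vowels +9, consonants +5.
For zap: z(cons)+5=e, a(vowel)+9=j, p(cons)+5=u.

eju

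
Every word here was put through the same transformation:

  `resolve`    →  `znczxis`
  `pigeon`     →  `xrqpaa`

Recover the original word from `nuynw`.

In resolve: r→z is +8, e→n is +9, s→c is +10, o→z is +11 — the shift increases by 1 each position. Each letter shifts forward by (position + 8), i.e. 8, 9, 10, … — the shift grows by one for each successive letter.
Undoing it on nuynw: n−8=f, u−9=l, y−10=o, n−11=c, w−12=k.

flock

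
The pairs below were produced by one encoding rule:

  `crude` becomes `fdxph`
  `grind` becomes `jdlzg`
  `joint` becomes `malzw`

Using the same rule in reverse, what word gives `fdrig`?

Shifts by position in crude: pos 0: c→f (+3), pos 1: r→d (+12), pos 2: u→x (+3), pos 3: d→p (+12) — repeating every 2. It's a Vigenère-style cipher with numeric key [3,12]: position i shifts by key[i mod 2].
Decoding fdrig: f−3=c, d−12=r, r−3=o, i−12=w, g−3=d.

crowd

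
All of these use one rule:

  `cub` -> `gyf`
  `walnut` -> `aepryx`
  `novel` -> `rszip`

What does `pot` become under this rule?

Each letter is shifted forward by 4 in the alphabet (a Caesar shift of +4).
On pot: p+4=t, o+4=s, t+4=x.

tsx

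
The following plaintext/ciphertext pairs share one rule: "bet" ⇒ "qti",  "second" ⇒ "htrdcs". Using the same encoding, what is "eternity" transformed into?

titgcxin

Compare letters: b→q is +15, e→t is +15, t→i is +15 — a constant shift. Every letter moves 15 places later in the alphabet, wrapping around z→a.
On eternity: e+15=t, t+15=i, e+15=t, r+15=g, n+15=c, i+15=x, t+15=i, y+15=n.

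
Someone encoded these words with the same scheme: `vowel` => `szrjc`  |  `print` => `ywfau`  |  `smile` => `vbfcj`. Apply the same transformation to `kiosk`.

v(21)→s(18) and o(14)→z(25) fit y≡25x+13 (mod 26); the inverse of 25 mod 26 is 25. This is an affine cipher: with a=0,…,z=25, each position x becomes (25x+13) mod 26.
For kiosk: k(10)→25·10+13≡3=d; i(8)→25·8+13≡5=f; o(14)→25·14+13≡25=z; s(18)→25·18+13≡21=v; k(10)→25·10+13≡3=d (all mod 26).

dfzvd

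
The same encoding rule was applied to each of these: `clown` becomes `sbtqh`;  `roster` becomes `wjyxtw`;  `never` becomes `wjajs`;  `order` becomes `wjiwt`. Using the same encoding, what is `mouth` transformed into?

myztr

The output letters match the input read backwards, each shifted +5: clown reversed is nwolc. Read the word backwards and shift each letter +5.
For mouth: reverse → htuom; then shift: h+5=m, t+5=y, u+5=z, o+5=t, m+5=r.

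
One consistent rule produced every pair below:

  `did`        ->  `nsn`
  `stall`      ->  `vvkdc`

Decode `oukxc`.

The word is reversed, then every letter is shifted forward by 10.
Undoing it on oukxc: shift back: o−10=e, u−10=k, k−10=a, x−10=n, c−10=s → ekans; then reverse → snake.

snake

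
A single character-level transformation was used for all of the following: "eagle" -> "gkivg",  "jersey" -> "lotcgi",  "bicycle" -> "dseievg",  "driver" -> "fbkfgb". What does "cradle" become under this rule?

Shifts by position in eagle: pos 0: e→g (+2), pos 1: a→k (+10), pos 2: g→i (+2), pos 3: l→v (+10) — repeating every 2. The shifts repeat in a cycle of length 2: positions 0,1,… shift by +2, +10, then the pattern repeats.
For cradle: c+2=e, r+10=b, a+2=c, d+10=n, l+2=n, e+10=o.

ebcnno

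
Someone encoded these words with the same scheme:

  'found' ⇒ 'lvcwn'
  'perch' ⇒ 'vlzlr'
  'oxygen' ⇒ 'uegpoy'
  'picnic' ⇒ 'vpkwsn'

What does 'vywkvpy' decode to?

Each letter shifts forward by (position + 6), i.e. 6, 7, 8, … — the shift grows by one for each successive letter.
Undoing it on vywkvpy: v−6=p, y−7=r, w−8=o, k−9=b, v−10=l, p−11=e, y−12=m.

problem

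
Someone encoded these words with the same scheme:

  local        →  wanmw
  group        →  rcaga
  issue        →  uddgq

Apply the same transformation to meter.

xqeqc

Two shifts are in play — +12 for a/e/i/o/u, +11 for every other letter.
Applying it to meter: m(cons)+11=x, e(vowel)+12=q, t(cons)+11=e, e(vowel)+12=q, r(cons)+11=c.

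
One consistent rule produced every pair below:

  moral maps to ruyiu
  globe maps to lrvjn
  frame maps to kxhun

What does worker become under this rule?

buysnb

In moral: m→r is +5, o→u is +6, r→y is +7, a→i is +8 — the shift increases by 1 each position. The shift increases by 1 at each position, starting from +5: 5, 6, 7, ….
For worker: w+5=b, o+6=u, r+7=y, k+8=s, e+9=n, r+10=b.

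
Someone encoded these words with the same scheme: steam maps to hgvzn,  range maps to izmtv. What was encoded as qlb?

joy

Letters are reflected about the middle of the alphabet (position → 25−position): Atbash.
Reversing it on qlb: q↔j, l↔o, b↔y.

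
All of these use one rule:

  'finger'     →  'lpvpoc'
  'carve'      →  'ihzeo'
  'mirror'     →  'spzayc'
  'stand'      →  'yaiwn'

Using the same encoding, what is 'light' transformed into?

In finger: f→l is +6, i→p is +7, n→v is +8, g→p is +9 — the shift increases by 1 each position. The shift increases by 1 at each position, starting from +6: 6, 7, 8, ….
For light: l+6=r, i+7=p, g+8=o, h+9=q, t+10=d.

rpoqd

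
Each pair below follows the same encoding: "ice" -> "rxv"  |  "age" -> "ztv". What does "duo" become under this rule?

wfl

Each letter is replaced by its mirror in the alphabet: a↔z, b↔y, c↔x, and so on (the Atbash cipher).
On duo: d↔w, u↔f, o↔l.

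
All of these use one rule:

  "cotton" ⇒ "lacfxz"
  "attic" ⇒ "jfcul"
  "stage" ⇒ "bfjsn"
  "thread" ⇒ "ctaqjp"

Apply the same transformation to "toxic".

cagul

Shifts by position in cotton: pos 0: c→l (+9), pos 1: o→a (+12), pos 2: t→c (+9), pos 3: t→f (+12) — repeating every 2. The shifts repeat in a cycle of length 2: positions 0,1,… shift by +9, +12, then the pattern repeats.
Applying it to toxic: t+9=c, o+12=a, x+9=g, i+12=u, c+9=l.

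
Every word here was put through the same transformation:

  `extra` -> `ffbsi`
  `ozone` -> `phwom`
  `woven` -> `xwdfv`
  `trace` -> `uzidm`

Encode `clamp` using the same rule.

dtinx

Shifts by position in extra: pos 0: e→f (+1), pos 1: x→f (+8), pos 2: t→b (+8), pos 3: r→s (+1), pos 4: a→i (+8) — repeating every 3. It's a Vigenère-style cipher with numeric key [1,8,8]: position i shifts by key[i mod 3].
On clamp: c+1=d, l+8=t, a+8=i, m+1=n, p+8=x.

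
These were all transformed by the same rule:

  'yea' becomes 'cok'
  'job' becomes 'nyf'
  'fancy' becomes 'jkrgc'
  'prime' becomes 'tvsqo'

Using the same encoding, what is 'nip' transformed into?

rst

The shift depends on letter class: consonant y→c is +4, but vowel e→o is +10. Vowels shift forward by 10 and consonants shift forward by 4.
Applying it to nip: n(cons)+4=r, i(vowel)+10=s, p(cons)+4=t.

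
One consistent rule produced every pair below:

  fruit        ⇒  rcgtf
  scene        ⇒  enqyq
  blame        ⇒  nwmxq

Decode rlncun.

fabric

Shifts by position in fruit: pos 0: f→r (+12), pos 1: r→c (+11), pos 2: u→g (+12), pos 3: i→t (+11) — repeating every 2. The shifts repeat in a cycle of length 2: positions 0,1,… shift by +12, +11, then the pattern repeats.
Decoding rlncun: r−12=f, l−11=a, n−12=b, c−11=r, u−12=i, n−11=c.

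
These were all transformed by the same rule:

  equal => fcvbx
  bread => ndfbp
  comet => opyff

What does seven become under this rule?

The shift depends on letter class: consonant q→c is +12, but vowel e→f is +1. Vowels shift forward by 1 and consonants shift forward by 12.
Applying it to seven: s(cons)+12=e, e(vowel)+1=f, v(cons)+12=h, e(vowel)+1=f, n(cons)+12=z.

efhfz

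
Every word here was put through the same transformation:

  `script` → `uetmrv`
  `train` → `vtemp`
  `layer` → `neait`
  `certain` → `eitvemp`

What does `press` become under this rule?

rtiuu

The shift depends on letter class: consonant s→u is +2, but vowel i→m is +4. The rule splits by letter class: vowels +4, consonants +2.
Applying it to press: p(cons)+2=r, r(cons)+2=t, e(vowel)+4=i, s(cons)+2=u, s(cons)+2=u.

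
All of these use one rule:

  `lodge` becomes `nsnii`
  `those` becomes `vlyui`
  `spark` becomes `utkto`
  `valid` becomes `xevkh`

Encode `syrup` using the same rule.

ucbwt

Shifts by position in lodge: pos 0: l→n (+2), pos 1: o→s (+4), pos 2: d→n (+10), pos 3: g→i (+2), pos 4: e→i (+4) — repeating every 3. A repeating key of period 3 is used — shifts +2, +4, +10 over and over.
Applying it to syrup: s+2=u, y+4=c, r+10=b, u+2=w, p+4=t.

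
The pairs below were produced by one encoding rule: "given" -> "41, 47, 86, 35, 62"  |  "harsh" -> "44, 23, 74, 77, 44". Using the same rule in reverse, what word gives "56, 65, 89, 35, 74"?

g(#7)→41 and i(#9)→47: differences scale by 3, so n = 3·pos + 20. The formula is n = 3×(alphabet index, a=1) + 20.
Undoing it on 56, 65, 89, 35, 74: 56→(56−20)÷3=12=l, 65→(65−20)÷3=15=o, 89→(89−20)÷3=23=w, 35→(35−20)÷3=5=e, 74→(74−20)÷3=18=r.

lower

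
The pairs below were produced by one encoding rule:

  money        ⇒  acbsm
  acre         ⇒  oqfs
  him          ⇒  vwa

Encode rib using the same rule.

Compare letters: m→a is +14, o→c is +14, n→b is +14 — a constant shift. It's a constant shift of +14 (ROT14).
On rib: r+14=f, i+14=w, b+14=p.

fwp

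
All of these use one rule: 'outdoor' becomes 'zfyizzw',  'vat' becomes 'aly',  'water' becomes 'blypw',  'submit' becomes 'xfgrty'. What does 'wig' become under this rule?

The shift depends on letter class: consonant t→y is +5, but vowel o→z is +11. The rule splits by letter class: vowels +11, consonants +5.
On wig: w(cons)+5=b, i(vowel)+11=t, g(cons)+5=l.

btl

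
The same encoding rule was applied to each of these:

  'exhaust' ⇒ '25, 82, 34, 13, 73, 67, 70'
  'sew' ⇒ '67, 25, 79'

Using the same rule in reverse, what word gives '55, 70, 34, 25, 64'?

other

e(#5)→25 and x(#24)→82: differences scale by 3, so n = 3·pos + 10. With a=1..z=26, the number is 3·pos + 10.
Undoing it on 55, 70, 34, 25, 64: 55→(55−10)÷3=15=o, 70→(70−10)÷3=20=t, 34→(34−10)÷3=8=h, 25→(25−10)÷3=5=e, 64→(64−10)÷3=18=r.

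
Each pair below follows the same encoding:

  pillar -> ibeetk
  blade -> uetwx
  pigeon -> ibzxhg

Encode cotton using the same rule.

vhmmhg

Compare letters: p→i is +19, i→b is +19, l→e is +19 — a constant shift. Each letter is shifted forward by 19 in the alphabet (a Caesar shift of +19).
Applying it to cotton: c+19=v, o+19=h, t+19=m, t+19=m, o+19=h, n+19=g.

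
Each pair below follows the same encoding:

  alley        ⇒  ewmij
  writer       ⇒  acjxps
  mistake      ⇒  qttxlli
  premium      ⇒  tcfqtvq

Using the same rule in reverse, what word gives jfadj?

fuzzy

It's a Vigenère-style cipher with numeric key [4,11,1]: position i shifts by key[i mod 3].
Reversing it on jfadj: j−4=f, f−11=u, a−1=z, d−4=z, j−11=y.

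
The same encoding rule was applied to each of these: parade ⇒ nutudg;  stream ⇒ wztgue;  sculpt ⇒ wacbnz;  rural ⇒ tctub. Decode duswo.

Each letter's alphabet position (a=0..z=25) is mapped through 3·x+20 mod 26 — an affine cipher.
Reversing it on duswo: d(3)→9·(3−20)≡3=d; u(20)→9·(20−20)≡0=a; s(18)→9·(18−20)≡8=i; w(22)→9·(22−20)≡18=s; o(14)→9·(14−20)≡24=y (all mod 26).

daisy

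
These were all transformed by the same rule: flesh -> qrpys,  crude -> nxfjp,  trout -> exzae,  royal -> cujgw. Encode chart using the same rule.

nnlxe

Shifts by position in flesh: pos 0: f→q (+11), pos 1: l→r (+6), pos 2: e→p (+11), pos 3: s→y (+6) — repeating every 2. It's a Vigenère-style cipher with numeric key [11,6]: position i shifts by key[i mod 2].
For chart: c+11=n, h+6=n, a+11=l, r+6=x, t+11=e.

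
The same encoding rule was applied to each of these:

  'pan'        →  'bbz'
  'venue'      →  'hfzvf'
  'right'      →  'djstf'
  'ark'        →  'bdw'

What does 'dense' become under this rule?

pfzef

The shift depends on letter class: consonant p→b is +12, but vowel a→b is +1. Two shifts are in play — +1 for a/e/i/o/u, +12 for every other letter.
For dense: d(cons)+12=p, e(vowel)+1=f, n(cons)+12=z, s(cons)+12=e, e(vowel)+1=f.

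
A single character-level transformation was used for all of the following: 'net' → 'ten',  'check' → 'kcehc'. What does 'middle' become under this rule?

elddim

The output letters match the input read backwards: net reversed is ten. It's just the letters in reverse order.
Applying it to middle: reverse → elddim.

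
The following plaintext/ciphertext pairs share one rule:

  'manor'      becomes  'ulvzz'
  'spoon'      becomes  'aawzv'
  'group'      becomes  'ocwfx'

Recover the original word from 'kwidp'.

clash

Shifts by position in manor: pos 0: m→u (+8), pos 1: a→l (+11), pos 2: n→v (+8), pos 3: o→z (+11) — repeating every 2. The shifts repeat in a cycle of length 2: positions 0,1,… shift by +8, +11, then the pattern repeats.
Undoing it on kwidp: k−8=c, w−11=l, i−8=a, d−11=s, p−8=h.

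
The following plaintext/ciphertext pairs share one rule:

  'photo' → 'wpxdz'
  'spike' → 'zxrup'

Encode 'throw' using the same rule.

apayh

Each letter shifts forward by (position + 7), i.e. 7, 8, 9, … — the shift grows by one for each successive letter.
On throw: t+7=a, h+8=p, r+9=a, o+10=y, w+11=h.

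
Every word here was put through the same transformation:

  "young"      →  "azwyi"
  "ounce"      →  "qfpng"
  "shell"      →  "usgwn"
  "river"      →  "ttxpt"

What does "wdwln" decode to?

usual

Shifts by position in young: pos 0: y→a (+2), pos 1: o→z (+11), pos 2: u→w (+2), pos 3: n→y (+11) — repeating every 2. A repeating key of period 2 is used — shifts +2, +11 over and over.
Undoing it on wdwln: w−2=u, d−11=s, w−2=u, l−11=a, n−2=l.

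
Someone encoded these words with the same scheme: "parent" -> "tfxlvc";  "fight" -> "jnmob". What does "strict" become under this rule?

In parent: p→t is +4, a→f is +5, r→x is +6, e→l is +7 — the shift increases by 1 each position. Letter i (0-indexed) is shifted by i+4, so successive shifts are 4, 5, 6, ….
On strict: s+4=w, t+5=y, r+6=x, i+7=p, c+8=k, t+9=c.

wyxpkc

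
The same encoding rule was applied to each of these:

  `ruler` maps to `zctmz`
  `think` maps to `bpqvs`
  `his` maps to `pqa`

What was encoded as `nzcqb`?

Compare letters: r→z is +8, u→c is +8, l→t is +8 — a constant shift. It's a constant shift of +8 (ROT8).
Undoing it on nzcqb: n−8=f, z−8=r, c−8=u, q−8=i, b−8=t.

fruit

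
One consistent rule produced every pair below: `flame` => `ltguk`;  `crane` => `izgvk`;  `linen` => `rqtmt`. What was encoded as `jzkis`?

Shifts by position in flame: pos 0: f→l (+6), pos 1: l→t (+8), pos 2: a→g (+6), pos 3: m→u (+8) — repeating every 2. The shifts repeat in a cycle of length 2: positions 0,1,… shift by +6, +8, then the pattern repeats.
Undoing it on jzkis: j−6=d, z−8=r, k−6=e, i−8=a, s−6=m.

dream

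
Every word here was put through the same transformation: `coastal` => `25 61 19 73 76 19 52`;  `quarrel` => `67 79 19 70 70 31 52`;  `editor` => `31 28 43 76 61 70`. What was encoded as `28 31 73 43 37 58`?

design

The formula is n = 3×(alphabet index, a=1) + 16.
Reversing it on 28 31 73 43 37 58: 28→(28−16)÷3=4=d, 31→(31−16)÷3=5=e, 73→(73−16)÷3=19=s, 43→(43−16)÷3=9=i, 37→(37−16)÷3=7=g, 58→(58−16)÷3=14=n.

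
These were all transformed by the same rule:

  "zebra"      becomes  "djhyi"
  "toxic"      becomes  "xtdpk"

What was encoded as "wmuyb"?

short

Each letter shifts forward by (position + 4), i.e. 4, 5, 6, … — the shift grows by one for each successive letter.
Undoing it on wmuyb: w−4=s, m−5=h, u−6=o, y−7=r, b−8=t.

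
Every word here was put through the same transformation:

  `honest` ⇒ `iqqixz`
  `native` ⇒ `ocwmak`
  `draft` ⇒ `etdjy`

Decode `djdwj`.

Each letter shifts forward by (position + 1), i.e. 1, 2, 3, … — the shift grows by one for each successive letter.
Undoing it on djdwj: d−1=c, j−2=h, d−3=a, w−4=s, j−5=e.

chase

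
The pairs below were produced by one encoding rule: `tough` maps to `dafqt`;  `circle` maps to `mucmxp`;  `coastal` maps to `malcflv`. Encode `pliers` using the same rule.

A repeating key of period 3 is used — shifts +10, +12, +11 over and over.
Applying it to pliers: p+10=z, l+12=x, i+11=t, e+10=o, r+12=d, s+11=d.

zxtodd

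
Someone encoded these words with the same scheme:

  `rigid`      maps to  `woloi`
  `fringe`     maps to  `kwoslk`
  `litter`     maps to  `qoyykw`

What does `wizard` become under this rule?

boegwi

The shift depends on letter class: consonant r→w is +5, but vowel i→o is +6. The rule splits by letter class: vowels +6, consonants +5.
Applying it to wizard: w(cons)+5=b, i(vowel)+6=o, z(cons)+5=e, a(vowel)+6=g, r(cons)+5=w, d(cons)+5=i.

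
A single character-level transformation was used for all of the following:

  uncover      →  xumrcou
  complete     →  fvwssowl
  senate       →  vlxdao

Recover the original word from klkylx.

Shifts by position in uncover: pos 0: u→x (+3), pos 1: n→u (+7), pos 2: c→m (+10), pos 3: o→r (+3), pos 4: v→c (+7), pos 5: e→o (+10) — repeating every 3. The shifts repeat in a cycle of length 3: positions 0,1,… shift by +3, +7, +10, then the pattern repeats.
Undoing it on klkylx: k−3=h, l−7=e, k−10=a, y−3=v, l−7=e, x−10=n.

heaven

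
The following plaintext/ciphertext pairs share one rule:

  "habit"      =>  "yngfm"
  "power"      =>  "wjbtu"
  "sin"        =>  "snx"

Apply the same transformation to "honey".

djstm

The output letters match the input read backwards, each shifted +5: habit reversed is tibah. The word is reversed, then every letter is shifted forward by 5.
Applying it to honey: reverse → yenoh; then shift: y+5=d, e+5=j, n+5=s, o+5=t, h+5=m.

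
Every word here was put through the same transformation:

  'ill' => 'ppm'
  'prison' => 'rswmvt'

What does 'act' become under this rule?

xge

The output letters match the input read backwards, each shifted +4: ill reversed is lli. The word is reversed, then every letter is shifted forward by 4.
For act: reverse → tca; then shift: t+4=x, c+4=g, a+4=e.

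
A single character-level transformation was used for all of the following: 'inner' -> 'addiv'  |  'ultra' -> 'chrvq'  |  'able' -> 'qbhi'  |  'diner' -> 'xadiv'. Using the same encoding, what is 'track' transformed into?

rvqmw

i(8)→a(0) and n(13)→d(3) fit y≡11x+16 (mod 26); the inverse of 11 mod 26 is 19. This is an affine cipher: with a=0,…,z=25, each position x becomes (11x+16) mod 26.
Applying it to track: t(19)→11·19+16≡17=r; r(17)→11·17+16≡21=v; a(0)→11·0+16≡16=q; c(2)→11·2+16≡12=m; k(10)→11·10+16≡22=w (all mod 26).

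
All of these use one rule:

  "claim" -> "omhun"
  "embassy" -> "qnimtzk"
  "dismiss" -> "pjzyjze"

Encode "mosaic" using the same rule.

ypzmjj

A repeating key of period 3 is used — shifts +12, +1, +7 over and over.
Applying it to mosaic: m+12=y, o+1=p, s+7=z, a+12=m, i+1=j, c+7=j.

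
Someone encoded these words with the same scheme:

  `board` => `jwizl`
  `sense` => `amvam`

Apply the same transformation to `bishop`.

It's a constant shift of +8 (ROT8).
For bishop: b+8=j, i+8=q, s+8=a, h+8=p, o+8=w, p+8=x.

jqapwx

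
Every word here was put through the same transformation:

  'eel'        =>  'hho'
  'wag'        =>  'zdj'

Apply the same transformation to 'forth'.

iruwk

Compare letters: e→h is +3, e→h is +3, l→o is +3 — a constant shift. Each letter is shifted forward by 3 in the alphabet (a Caesar shift of +3).
Applying it to forth: f+3=i, o+3=r, r+3=u, t+3=w, h+3=k.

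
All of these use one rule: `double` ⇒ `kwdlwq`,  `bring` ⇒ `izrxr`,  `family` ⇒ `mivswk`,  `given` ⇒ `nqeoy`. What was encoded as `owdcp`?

house

The shift increases by 1 at each position, starting from +7: 7, 8, 9, ….
Decoding owdcp: o−7=h, w−8=o, d−9=u, c−10=s, p−11=e.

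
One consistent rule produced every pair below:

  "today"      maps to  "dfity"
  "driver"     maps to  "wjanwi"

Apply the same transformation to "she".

jmx

The output letters match the input read backwards, each shifted +5: today reversed is yadot. Read the word backwards and shift each letter +5.
On she: reverse → ehs; then shift: e+5=j, h+5=m, s+5=x.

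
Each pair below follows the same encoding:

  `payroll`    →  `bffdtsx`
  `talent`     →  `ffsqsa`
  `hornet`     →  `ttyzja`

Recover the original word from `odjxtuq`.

Shifts by position in payroll: pos 0: p→b (+12), pos 1: a→f (+5), pos 2: y→f (+7), pos 3: r→d (+12), pos 4: o→t (+5), pos 5: l→s (+7) — repeating every 3. A repeating key of period 3 is used — shifts +12, +5, +7 over and over.
Undoing it on odjxtuq: o−12=c, d−5=y, j−7=c, x−12=l, t−5=o, u−7=n, q−12=e.

cyclone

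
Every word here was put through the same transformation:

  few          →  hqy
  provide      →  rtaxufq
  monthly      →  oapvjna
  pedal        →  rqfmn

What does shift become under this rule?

ujuhv

The shift depends on letter class: consonant f→h is +2, but vowel e→q is +12. The rule splits by letter class: vowels +12, consonants +2.
Applying it to shift: s(cons)+2=u, h(cons)+2=j, i(vowel)+12=u, f(cons)+2=h, t(cons)+2=v.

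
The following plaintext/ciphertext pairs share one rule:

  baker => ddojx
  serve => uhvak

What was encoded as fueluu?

In baker: b→d is +2, a→d is +3, k→o is +4, e→j is +5 — the shift increases by 1 each position. The shift increases by 1 at each position, starting from +2: 2, 3, 4, ….
Decoding fueluu: f−2=d, u−3=r, e−4=a, l−5=g, u−6=o, u−7=n.

dragon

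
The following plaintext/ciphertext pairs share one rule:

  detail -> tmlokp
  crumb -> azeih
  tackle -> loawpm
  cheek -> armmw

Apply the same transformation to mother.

d(3)→t(19) and e(4)→m(12) fit y≡19x+14 (mod 26); the inverse of 19 mod 26 is 11. Treating letters as 0–25, the rule is x ↦ 19x + 14 (mod 26).
For mother: m(12)→19·12+14≡8=i; o(14)→19·14+14≡20=u; t(19)→19·19+14≡11=l; h(7)→19·7+14≡17=r; e(4)→19·4+14≡12=m; r(17)→19·17+14≡25=z (all mod 26).

iulrmz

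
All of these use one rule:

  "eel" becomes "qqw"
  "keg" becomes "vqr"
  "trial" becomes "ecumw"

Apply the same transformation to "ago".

Two shifts are in play — +12 for a/e/i/o/u, +11 for every other letter.
Applying it to ago: a(vowel)+12=m, g(cons)+11=r, o(vowel)+12=a.

mra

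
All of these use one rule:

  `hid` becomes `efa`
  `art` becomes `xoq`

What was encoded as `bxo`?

ear

Compare letters: h→e is +23, i→f is +23, d→a is +23 — a constant shift. Each letter is shifted forward by 23 in the alphabet (a Caesar shift of +23).
Undoing it on bxo: b−23=e, x−23=a, o−23=r.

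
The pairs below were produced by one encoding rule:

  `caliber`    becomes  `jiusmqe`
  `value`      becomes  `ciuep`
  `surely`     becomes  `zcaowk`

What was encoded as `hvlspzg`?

ancient

Letter i (0-indexed) is shifted by i+7, so successive shifts are 7, 8, 9, ….
Reversing it on hvlspzg: h−7=a, v−8=n, l−9=c, s−10=i, p−11=e, z−12=n, g−13=t.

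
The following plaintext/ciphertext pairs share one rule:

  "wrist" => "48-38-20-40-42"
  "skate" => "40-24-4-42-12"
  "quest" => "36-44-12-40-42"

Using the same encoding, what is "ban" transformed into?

6-4-30

w(#23)→48 and r(#18)→38: differences scale by 2, so n = 2·pos + 2. Each letter becomes 2×(its alphabet position, a=1..z=26) + 2.
On ban: b=2→6, a=1→4, n=14→30.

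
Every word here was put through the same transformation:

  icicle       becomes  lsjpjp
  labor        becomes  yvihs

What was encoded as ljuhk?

The output letters match the input read backwards, each shifted +7: icicle reversed is elcici. Read the word backwards and shift each letter +7.
Reversing it on ljuhk: shift back: l−7=e, j−7=c, u−7=n, h−7=a, k−7=d → ecnad; then reverse → dance.

dance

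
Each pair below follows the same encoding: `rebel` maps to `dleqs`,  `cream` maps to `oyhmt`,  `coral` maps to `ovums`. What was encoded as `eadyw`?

stamp

Shifts by position in rebel: pos 0: r→d (+12), pos 1: e→l (+7), pos 2: b→e (+3), pos 3: e→q (+12), pos 4: l→s (+7) — repeating every 3. A repeating key of period 3 is used — shifts +12, +7, +3 over and over.
Reversing it on eadyw: e−12=s, a−7=t, d−3=a, y−12=m, w−7=p.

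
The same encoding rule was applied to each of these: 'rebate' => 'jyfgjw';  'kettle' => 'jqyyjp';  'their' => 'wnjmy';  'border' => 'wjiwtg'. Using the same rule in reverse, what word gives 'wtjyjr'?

meteor

The output letters match the input read backwards, each shifted +5: rebate reversed is etaber. Two steps: reverse the string, then apply a Caesar shift of +5.
Reversing it on wtjyjr: shift back: w−5=r, t−5=o, j−5=e, y−5=t, j−5=e, r−5=m → roetem; then reverse → meteor.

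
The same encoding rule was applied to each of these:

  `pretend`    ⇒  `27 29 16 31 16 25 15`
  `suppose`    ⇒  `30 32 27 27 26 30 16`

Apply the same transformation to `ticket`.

p is letter #16 and maps to 27: an offset of 11. Each letter is replaced by its alphabet position (a=1..z=26) + 11.
On ticket: t=20→31, i=9→20, c=3→14, k=11→22, e=5→16, t=20→31.

31 20 14 22 16 31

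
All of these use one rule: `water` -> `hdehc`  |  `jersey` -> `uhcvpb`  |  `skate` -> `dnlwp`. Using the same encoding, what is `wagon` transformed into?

Shifts by position in water: pos 0: w→h (+11), pos 1: a→d (+3), pos 2: t→e (+11), pos 3: e→h (+3) — repeating every 2. It's a Vigenère-style cipher with numeric key [11,3]: position i shifts by key[i mod 2].
Applying it to wagon: w+11=h, a+3=d, g+11=r, o+3=r, n+11=y.

hdrry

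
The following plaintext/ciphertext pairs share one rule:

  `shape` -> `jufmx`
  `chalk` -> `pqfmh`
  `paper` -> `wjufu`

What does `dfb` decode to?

way

The output letters match the input read backwards, each shifted +5: shape reversed is epahs. Read the word backwards and shift each letter +5.
Undoing it on dfb: shift back: d−5=y, f−5=a, b−5=w → yaw; then reverse → way.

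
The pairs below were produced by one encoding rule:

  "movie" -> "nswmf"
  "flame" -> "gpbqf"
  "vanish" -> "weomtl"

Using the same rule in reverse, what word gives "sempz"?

Shifts by position in movie: pos 0: m→n (+1), pos 1: o→s (+4), pos 2: v→w (+1), pos 3: i→m (+4) — repeating every 2. It's a Vigenère-style cipher with numeric key [1,4]: position i shifts by key[i mod 2].
Undoing it on sempz: s−1=r, e−4=a, m−1=l, p−4=l, z−1=y.

rally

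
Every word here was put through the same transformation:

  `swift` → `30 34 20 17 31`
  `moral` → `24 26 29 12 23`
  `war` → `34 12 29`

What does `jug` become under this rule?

21 32 18

Each letter is replaced by its alphabet position (a=1..z=26) + 11.
Applying it to jug: j=10→21, u=21→32, g=7→18.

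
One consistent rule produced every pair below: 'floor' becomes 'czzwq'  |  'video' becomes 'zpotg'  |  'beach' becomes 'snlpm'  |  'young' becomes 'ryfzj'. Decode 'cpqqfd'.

The output letters match the input read backwards, each shifted +11: floor reversed is roolf. Two steps: reverse the string, then apply a Caesar shift of +11.
Decoding cpqqfd: shift back: c−11=r, p−11=e, q−11=f, q−11=f, f−11=u, d−11=s → reffus; then reverse → suffer.

suffer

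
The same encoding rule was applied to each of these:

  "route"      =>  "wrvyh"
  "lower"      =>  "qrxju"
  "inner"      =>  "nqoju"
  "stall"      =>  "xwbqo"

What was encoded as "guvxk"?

brush

It's a Vigenère-style cipher with numeric key [5,3,1]: position i shifts by key[i mod 3].
Undoing it on guvxk: g−5=b, u−3=r, v−1=u, x−5=s, k−3=h.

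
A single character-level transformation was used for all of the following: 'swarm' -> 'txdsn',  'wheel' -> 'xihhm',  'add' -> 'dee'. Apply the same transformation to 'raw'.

sdx

Vowels shift forward by 3 and consonants shift forward by 1.
On raw: r(cons)+1=s, a(vowel)+3=d, w(cons)+1=x.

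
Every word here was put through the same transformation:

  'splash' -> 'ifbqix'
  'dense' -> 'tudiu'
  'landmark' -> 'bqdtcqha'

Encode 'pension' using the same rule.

It's a constant shift of +16 (ROT16).
Applying it to pension: p+16=f, e+16=u, n+16=d, s+16=i, i+16=y, o+16=e, n+16=d.

fudiyed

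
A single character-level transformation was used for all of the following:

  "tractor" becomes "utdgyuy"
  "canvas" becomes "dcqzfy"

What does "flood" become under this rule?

In tractor: t→u is +1, r→t is +2, a→d is +3, c→g is +4 — the shift increases by 1 each position. The shift increases by 1 at each position, starting from +1: 1, 2, 3, ….
Applying it to flood: f+1=g, l+2=n, o+3=r, o+4=s, d+5=i.

gnrsi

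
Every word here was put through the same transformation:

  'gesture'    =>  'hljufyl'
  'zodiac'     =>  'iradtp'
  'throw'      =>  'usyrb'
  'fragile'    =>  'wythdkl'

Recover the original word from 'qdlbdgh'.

g(6)→h(7) and e(4)→l(11) fit y≡11x+19 (mod 26); the inverse of 11 mod 26 is 19. Treating letters as 0–25, the rule is x ↦ 11x + 19 (mod 26).
Undoing it on qdlbdgh: q(16)→19·(16−19)≡21=v; d(3)→19·(3−19)≡8=i; l(11)→19·(11−19)≡4=e; b(1)→19·(1−19)≡22=w; d(3)→19·(3−19)≡8=i; g(6)→19·(6−19)≡13=n; h(7)→19·(7−19)≡6=g (all mod 26).

viewing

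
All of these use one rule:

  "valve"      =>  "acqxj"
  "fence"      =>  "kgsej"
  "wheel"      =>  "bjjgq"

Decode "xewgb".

Shifts by position in valve: pos 0: v→a (+5), pos 1: a→c (+2), pos 2: l→q (+5), pos 3: v→x (+2) — repeating every 2. The shifts repeat in a cycle of length 2: positions 0,1,… shift by +5, +2, then the pattern repeats.
Undoing it on xewgb: x−5=s, e−2=c, w−5=r, g−2=e, b−5=w.

screw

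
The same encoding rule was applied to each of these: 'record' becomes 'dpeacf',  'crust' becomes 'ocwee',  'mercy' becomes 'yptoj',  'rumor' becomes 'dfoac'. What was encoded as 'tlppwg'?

handle

Shifts by position in record: pos 0: r→d (+12), pos 1: e→p (+11), pos 2: c→e (+2), pos 3: o→a (+12), pos 4: r→c (+11), pos 5: d→f (+2) — repeating every 3. The shifts repeat in a cycle of length 3: positions 0,1,… shift by +12, +11, +2, then the pattern repeats.
Undoing it on tlppwg: t−12=h, l−11=a, p−2=n, p−12=d, w−11=l, g−2=e.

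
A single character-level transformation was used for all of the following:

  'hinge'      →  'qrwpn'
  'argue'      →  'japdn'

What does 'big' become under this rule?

krp

Compare letters: h→q is +9, i→r is +9, n→w is +9 — a constant shift. This is a Caesar cipher with shift 9.
For big: b+9=k, i+9=r, g+9=p.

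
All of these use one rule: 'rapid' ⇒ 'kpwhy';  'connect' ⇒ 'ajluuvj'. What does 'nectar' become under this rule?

The word is reversed, then every letter is shifted forward by 7.
Applying it to nectar: reverse → ratcen; then shift: r+7=y, a+7=h, t+7=a, c+7=j, e+7=l, n+7=u.

yhajlu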